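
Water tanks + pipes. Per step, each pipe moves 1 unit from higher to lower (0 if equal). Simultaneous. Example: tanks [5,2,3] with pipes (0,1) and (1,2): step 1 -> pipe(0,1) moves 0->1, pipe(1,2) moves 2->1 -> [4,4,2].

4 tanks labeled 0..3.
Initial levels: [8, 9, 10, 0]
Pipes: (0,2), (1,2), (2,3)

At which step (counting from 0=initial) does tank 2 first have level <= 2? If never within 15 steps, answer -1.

Step 1: flows [2->0,2->1,2->3] -> levels [9 10 7 1]
Step 2: flows [0->2,1->2,2->3] -> levels [8 9 8 2]
Step 3: flows [0=2,1->2,2->3] -> levels [8 8 8 3]
Step 4: flows [0=2,1=2,2->3] -> levels [8 8 7 4]
Step 5: flows [0->2,1->2,2->3] -> levels [7 7 8 5]
Step 6: flows [2->0,2->1,2->3] -> levels [8 8 5 6]
Step 7: flows [0->2,1->2,3->2] -> levels [7 7 8 5]
  -> period-2 cycle (repeats step 5); tank 2 never drops to <=2
Tank 2 never reaches <=2 within 15 steps

Answer: -1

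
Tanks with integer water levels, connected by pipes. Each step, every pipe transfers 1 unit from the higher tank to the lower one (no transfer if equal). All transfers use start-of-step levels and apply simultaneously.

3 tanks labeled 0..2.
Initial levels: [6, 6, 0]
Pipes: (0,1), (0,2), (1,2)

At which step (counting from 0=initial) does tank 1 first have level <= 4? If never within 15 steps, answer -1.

Step 1: flows [0=1,0->2,1->2] -> levels [5 5 2]
Step 2: flows [0=1,0->2,1->2] -> levels [4 4 4]
Tank 1 first reaches <=4 at step 2

Answer: 2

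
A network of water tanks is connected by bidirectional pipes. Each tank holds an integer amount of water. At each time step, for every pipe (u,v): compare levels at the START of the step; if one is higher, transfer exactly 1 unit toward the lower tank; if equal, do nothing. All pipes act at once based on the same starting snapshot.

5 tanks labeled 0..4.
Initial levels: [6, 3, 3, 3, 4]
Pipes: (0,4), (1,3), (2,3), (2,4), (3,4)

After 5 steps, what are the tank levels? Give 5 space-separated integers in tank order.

Answer: 5 3 4 5 2

Derivation:
Step 1: flows [0->4,1=3,2=3,4->2,4->3] -> levels [5 3 4 4 3]
Step 2: flows [0->4,3->1,2=3,2->4,3->4] -> levels [4 4 3 2 6]
Step 3: flows [4->0,1->3,2->3,4->2,4->3] -> levels [5 3 3 5 3]
Step 4: flows [0->4,3->1,3->2,2=4,3->4] -> levels [4 4 4 2 5]
Step 5: flows [4->0,1->3,2->3,4->2,4->3] -> levels [5 3 4 5 2]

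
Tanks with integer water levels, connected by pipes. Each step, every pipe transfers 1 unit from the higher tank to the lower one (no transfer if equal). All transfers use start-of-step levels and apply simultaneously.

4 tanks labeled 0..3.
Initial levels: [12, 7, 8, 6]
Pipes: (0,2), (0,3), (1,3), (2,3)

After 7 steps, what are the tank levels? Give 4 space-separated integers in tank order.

Answer: 9 9 8 7

Derivation:
Step 1: flows [0->2,0->3,1->3,2->3] -> levels [10 6 8 9]
Step 2: flows [0->2,0->3,3->1,3->2] -> levels [8 7 10 8]
Step 3: flows [2->0,0=3,3->1,2->3] -> levels [9 8 8 8]
Step 4: flows [0->2,0->3,1=3,2=3] -> levels [7 8 9 9]
Step 5: flows [2->0,3->0,3->1,2=3] -> levels [9 9 8 7]
Step 6: flows [0->2,0->3,1->3,2->3] -> levels [7 8 8 10]
Step 7: flows [2->0,3->0,3->1,3->2] -> levels [9 9 8 7]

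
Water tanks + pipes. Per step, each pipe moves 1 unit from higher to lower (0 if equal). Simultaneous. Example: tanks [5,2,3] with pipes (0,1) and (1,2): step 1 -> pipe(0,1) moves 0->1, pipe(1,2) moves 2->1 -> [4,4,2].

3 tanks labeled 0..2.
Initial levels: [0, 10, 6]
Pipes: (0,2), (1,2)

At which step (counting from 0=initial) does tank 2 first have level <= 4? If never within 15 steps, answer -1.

Answer: 7

Derivation:
Step 1: flows [2->0,1->2] -> levels [1 9 6]
Step 2: flows [2->0,1->2] -> levels [2 8 6]
Step 3: flows [2->0,1->2] -> levels [3 7 6]
Step 4: flows [2->0,1->2] -> levels [4 6 6]
Step 5: flows [2->0,1=2] -> levels [5 6 5]
Step 6: flows [0=2,1->2] -> levels [5 5 6]
Step 7: flows [2->0,2->1] -> levels [6 6 4]
Tank 2 first reaches <=4 at step 7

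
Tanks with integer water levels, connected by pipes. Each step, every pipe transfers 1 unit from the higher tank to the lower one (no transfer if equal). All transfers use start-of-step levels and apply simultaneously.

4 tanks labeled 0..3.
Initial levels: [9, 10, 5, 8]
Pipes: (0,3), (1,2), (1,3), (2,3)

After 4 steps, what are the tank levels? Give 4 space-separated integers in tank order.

Answer: 9 8 9 6

Derivation:
Step 1: flows [0->3,1->2,1->3,3->2] -> levels [8 8 7 9]
Step 2: flows [3->0,1->2,3->1,3->2] -> levels [9 8 9 6]
Step 3: flows [0->3,2->1,1->3,2->3] -> levels [8 8 7 9]
  -> period-2 cycle: step 3 state = step 1 state
  -> state at step 4: (4-1) mod 2 = 1, same as step 2 -> [9 8 9 6]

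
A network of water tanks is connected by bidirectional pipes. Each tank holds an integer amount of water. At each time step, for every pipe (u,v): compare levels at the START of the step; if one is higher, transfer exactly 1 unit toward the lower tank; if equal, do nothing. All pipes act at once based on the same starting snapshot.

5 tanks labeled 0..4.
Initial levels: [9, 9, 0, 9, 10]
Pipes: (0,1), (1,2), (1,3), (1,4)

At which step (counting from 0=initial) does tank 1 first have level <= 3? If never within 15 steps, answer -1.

Answer: -1

Derivation:
Step 1: flows [0=1,1->2,1=3,4->1] -> levels [9 9 1 9 9]
Step 2: flows [0=1,1->2,1=3,1=4] -> levels [9 8 2 9 9]
Step 3: flows [0->1,1->2,3->1,4->1] -> levels [8 10 3 8 8]
Step 4: flows [1->0,1->2,1->3,1->4] -> levels [9 6 4 9 9]
Step 5: flows [0->1,1->2,3->1,4->1] -> levels [8 8 5 8 8]
Step 6: flows [0=1,1->2,1=3,1=4] -> levels [8 7 6 8 8]
Step 7: flows [0->1,1->2,3->1,4->1] -> levels [7 9 7 7 7]
Step 8: flows [1->0,1->2,1->3,1->4] -> levels [8 5 8 8 8]
Step 9: flows [0->1,2->1,3->1,4->1] -> levels [7 9 7 7 7]
  -> period-2 cycle (repeats step 7); tank 1 never drops to <=3
Tank 1 never reaches <=3 within 15 steps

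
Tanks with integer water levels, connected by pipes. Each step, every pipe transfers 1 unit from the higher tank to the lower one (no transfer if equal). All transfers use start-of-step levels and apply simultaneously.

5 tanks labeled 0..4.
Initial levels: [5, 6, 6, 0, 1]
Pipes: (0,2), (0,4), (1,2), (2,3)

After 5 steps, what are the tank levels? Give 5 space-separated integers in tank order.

Step 1: flows [2->0,0->4,1=2,2->3] -> levels [5 6 4 1 2]
Step 2: flows [0->2,0->4,1->2,2->3] -> levels [3 5 5 2 3]
Step 3: flows [2->0,0=4,1=2,2->3] -> levels [4 5 3 3 3]
Step 4: flows [0->2,0->4,1->2,2=3] -> levels [2 4 5 3 4]
Step 5: flows [2->0,4->0,2->1,2->3] -> levels [4 5 2 4 3]

Answer: 4 5 2 4 3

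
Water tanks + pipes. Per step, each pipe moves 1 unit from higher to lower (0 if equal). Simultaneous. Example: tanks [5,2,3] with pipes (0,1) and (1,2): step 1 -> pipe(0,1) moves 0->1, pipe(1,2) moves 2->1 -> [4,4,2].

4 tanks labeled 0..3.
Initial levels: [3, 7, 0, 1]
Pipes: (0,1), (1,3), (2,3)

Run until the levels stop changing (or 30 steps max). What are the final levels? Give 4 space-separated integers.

Answer: 3 2 2 4

Derivation:
Step 1: flows [1->0,1->3,3->2] -> levels [4 5 1 1]
Step 2: flows [1->0,1->3,2=3] -> levels [5 3 1 2]
Step 3: flows [0->1,1->3,3->2] -> levels [4 3 2 2]
Step 4: flows [0->1,1->3,2=3] -> levels [3 3 2 3]
Step 5: flows [0=1,1=3,3->2] -> levels [3 3 3 2]
Step 6: flows [0=1,1->3,2->3] -> levels [3 2 2 4]
Step 7: flows [0->1,3->1,3->2] -> levels [2 4 3 2]
Step 8: flows [1->0,1->3,2->3] -> levels [3 2 2 4]
  -> period-2 cycle: step 8 state = step 6 state; never stabilizes
  -> state at step 30: (30-6) mod 2 = 0, same as step 6 -> [3 2 2 4]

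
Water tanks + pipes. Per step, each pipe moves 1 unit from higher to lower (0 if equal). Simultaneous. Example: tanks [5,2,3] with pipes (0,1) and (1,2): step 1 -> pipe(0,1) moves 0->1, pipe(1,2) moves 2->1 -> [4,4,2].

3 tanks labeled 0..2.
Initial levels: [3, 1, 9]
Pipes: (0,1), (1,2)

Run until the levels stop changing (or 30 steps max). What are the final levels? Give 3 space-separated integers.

Answer: 5 3 5

Derivation:
Step 1: flows [0->1,2->1] -> levels [2 3 8]
Step 2: flows [1->0,2->1] -> levels [3 3 7]
Step 3: flows [0=1,2->1] -> levels [3 4 6]
Step 4: flows [1->0,2->1] -> levels [4 4 5]
Step 5: flows [0=1,2->1] -> levels [4 5 4]
Step 6: flows [1->0,1->2] -> levels [5 3 5]
Step 7: flows [0->1,2->1] -> levels [4 5 4]
  -> period-2 cycle: step 7 state = step 5 state; never stabilizes
  -> state at step 30: (30-5) mod 2 = 1, same as step 6 -> [5 3 5]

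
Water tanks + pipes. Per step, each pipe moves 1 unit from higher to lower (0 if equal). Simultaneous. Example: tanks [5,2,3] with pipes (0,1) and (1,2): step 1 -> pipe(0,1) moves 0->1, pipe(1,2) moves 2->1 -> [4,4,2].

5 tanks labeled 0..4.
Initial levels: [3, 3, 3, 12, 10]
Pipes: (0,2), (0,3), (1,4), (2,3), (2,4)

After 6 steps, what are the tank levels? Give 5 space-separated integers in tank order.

Answer: 7 5 5 7 7

Derivation:
Step 1: flows [0=2,3->0,4->1,3->2,4->2] -> levels [4 4 5 10 8]
Step 2: flows [2->0,3->0,4->1,3->2,4->2] -> levels [6 5 6 8 6]
Step 3: flows [0=2,3->0,4->1,3->2,2=4] -> levels [7 6 7 6 5]
Step 4: flows [0=2,0->3,1->4,2->3,2->4] -> levels [6 5 5 8 7]
Step 5: flows [0->2,3->0,4->1,3->2,4->2] -> levels [6 6 8 6 5]
Step 6: flows [2->0,0=3,1->4,2->3,2->4] -> levels [7 5 5 7 7]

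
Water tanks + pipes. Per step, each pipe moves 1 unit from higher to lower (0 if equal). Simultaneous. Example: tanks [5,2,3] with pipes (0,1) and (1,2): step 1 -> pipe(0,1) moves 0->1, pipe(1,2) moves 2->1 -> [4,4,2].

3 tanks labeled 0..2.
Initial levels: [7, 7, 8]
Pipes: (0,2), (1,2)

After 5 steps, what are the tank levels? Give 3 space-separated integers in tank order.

Answer: 8 8 6

Derivation:
Step 1: flows [2->0,2->1] -> levels [8 8 6]
Step 2: flows [0->2,1->2] -> levels [7 7 8]
  -> period-2 cycle: step 2 state = step 0 state
  -> state at step 5: (5-0) mod 2 = 1, same as step 1 -> [8 8 6]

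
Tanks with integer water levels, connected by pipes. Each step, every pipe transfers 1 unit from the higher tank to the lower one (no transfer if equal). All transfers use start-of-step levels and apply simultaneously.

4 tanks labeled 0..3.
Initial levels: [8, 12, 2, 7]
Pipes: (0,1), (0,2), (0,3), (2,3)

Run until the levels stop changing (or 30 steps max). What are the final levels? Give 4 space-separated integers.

Step 1: flows [1->0,0->2,0->3,3->2] -> levels [7 11 4 7]
Step 2: flows [1->0,0->2,0=3,3->2] -> levels [7 10 6 6]
Step 3: flows [1->0,0->2,0->3,2=3] -> levels [6 9 7 7]
Step 4: flows [1->0,2->0,3->0,2=3] -> levels [9 8 6 6]
Step 5: flows [0->1,0->2,0->3,2=3] -> levels [6 9 7 7]
  -> period-2 cycle: step 5 state = step 3 state; never stabilizes
  -> state at step 30: (30-3) mod 2 = 1, same as step 4 -> [9 8 6 6]

Answer: 9 8 6 6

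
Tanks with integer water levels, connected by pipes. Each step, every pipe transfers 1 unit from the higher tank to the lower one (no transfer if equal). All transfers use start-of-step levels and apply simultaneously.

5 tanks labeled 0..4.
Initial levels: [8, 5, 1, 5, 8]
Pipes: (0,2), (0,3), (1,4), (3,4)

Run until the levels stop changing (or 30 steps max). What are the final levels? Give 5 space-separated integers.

Step 1: flows [0->2,0->3,4->1,4->3] -> levels [6 6 2 7 6]
Step 2: flows [0->2,3->0,1=4,3->4] -> levels [6 6 3 5 7]
Step 3: flows [0->2,0->3,4->1,4->3] -> levels [4 7 4 7 5]
Step 4: flows [0=2,3->0,1->4,3->4] -> levels [5 6 4 5 7]
Step 5: flows [0->2,0=3,4->1,4->3] -> levels [4 7 5 6 5]
Step 6: flows [2->0,3->0,1->4,3->4] -> levels [6 6 4 4 7]
Step 7: flows [0->2,0->3,4->1,4->3] -> levels [4 7 5 6 5]
  -> period-2 cycle: step 7 state = step 5 state; never stabilizes
  -> state at step 30: (30-5) mod 2 = 1, same as step 6 -> [6 6 4 4 7]

Answer: 6 6 4 4 7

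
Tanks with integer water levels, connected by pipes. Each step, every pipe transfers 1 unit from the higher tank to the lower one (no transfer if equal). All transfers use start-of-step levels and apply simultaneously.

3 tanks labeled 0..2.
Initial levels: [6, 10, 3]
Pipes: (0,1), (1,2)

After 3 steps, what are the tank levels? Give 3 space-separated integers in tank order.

Step 1: flows [1->0,1->2] -> levels [7 8 4]
Step 2: flows [1->0,1->2] -> levels [8 6 5]
Step 3: flows [0->1,1->2] -> levels [7 6 6]

Answer: 7 6 6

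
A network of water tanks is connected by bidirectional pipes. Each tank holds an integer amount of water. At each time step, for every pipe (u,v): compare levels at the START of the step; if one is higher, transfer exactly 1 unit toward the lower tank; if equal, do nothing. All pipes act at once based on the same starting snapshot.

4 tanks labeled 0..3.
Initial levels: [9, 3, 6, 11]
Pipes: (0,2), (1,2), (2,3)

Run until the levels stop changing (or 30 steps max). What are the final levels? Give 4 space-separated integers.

Step 1: flows [0->2,2->1,3->2] -> levels [8 4 7 10]
Step 2: flows [0->2,2->1,3->2] -> levels [7 5 8 9]
Step 3: flows [2->0,2->1,3->2] -> levels [8 6 7 8]
Step 4: flows [0->2,2->1,3->2] -> levels [7 7 8 7]
Step 5: flows [2->0,2->1,2->3] -> levels [8 8 5 8]
Step 6: flows [0->2,1->2,3->2] -> levels [7 7 8 7]
  -> period-2 cycle: step 6 state = step 4 state; never stabilizes
  -> state at step 30: (30-4) mod 2 = 0, same as step 4 -> [7 7 8 7]

Answer: 7 7 8 7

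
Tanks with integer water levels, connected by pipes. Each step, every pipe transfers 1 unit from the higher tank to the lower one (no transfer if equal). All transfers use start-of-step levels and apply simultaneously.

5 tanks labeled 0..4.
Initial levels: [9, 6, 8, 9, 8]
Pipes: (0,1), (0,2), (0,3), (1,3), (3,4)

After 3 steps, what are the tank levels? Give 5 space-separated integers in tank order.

Step 1: flows [0->1,0->2,0=3,3->1,3->4] -> levels [7 8 9 7 9]
Step 2: flows [1->0,2->0,0=3,1->3,4->3] -> levels [9 6 8 9 8]
  -> period-2 cycle: step 2 state = step 0 state
  -> state at step 3: (3-0) mod 2 = 1, same as step 1 -> [7 8 9 7 9]

Answer: 7 8 9 7 9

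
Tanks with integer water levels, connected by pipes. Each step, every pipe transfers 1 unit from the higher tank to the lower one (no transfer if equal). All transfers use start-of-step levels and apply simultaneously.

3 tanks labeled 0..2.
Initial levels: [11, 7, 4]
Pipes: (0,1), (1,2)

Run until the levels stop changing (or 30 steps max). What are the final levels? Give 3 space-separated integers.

Answer: 7 8 7

Derivation:
Step 1: flows [0->1,1->2] -> levels [10 7 5]
Step 2: flows [0->1,1->2] -> levels [9 7 6]
Step 3: flows [0->1,1->2] -> levels [8 7 7]
Step 4: flows [0->1,1=2] -> levels [7 8 7]
Step 5: flows [1->0,1->2] -> levels [8 6 8]
Step 6: flows [0->1,2->1] -> levels [7 8 7]
  -> period-2 cycle: step 6 state = step 4 state; never stabilizes
  -> state at step 30: (30-4) mod 2 = 0, same as step 4 -> [7 8 7]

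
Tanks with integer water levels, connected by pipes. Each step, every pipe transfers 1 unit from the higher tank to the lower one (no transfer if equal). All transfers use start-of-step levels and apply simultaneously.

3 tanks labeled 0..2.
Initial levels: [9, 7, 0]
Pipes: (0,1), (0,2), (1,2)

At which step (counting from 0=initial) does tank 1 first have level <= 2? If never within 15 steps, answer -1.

Step 1: flows [0->1,0->2,1->2] -> levels [7 7 2]
Step 2: flows [0=1,0->2,1->2] -> levels [6 6 4]
Step 3: flows [0=1,0->2,1->2] -> levels [5 5 6]
Step 4: flows [0=1,2->0,2->1] -> levels [6 6 4]
  -> period-2 cycle (repeats step 2); tank 1 never drops to <=2
Tank 1 never reaches <=2 within 15 steps

Answer: -1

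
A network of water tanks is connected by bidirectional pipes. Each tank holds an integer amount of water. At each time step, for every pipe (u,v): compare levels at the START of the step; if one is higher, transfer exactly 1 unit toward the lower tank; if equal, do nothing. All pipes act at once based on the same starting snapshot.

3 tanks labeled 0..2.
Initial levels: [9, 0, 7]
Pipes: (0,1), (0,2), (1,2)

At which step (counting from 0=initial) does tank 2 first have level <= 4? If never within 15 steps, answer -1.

Answer: -1

Derivation:
Step 1: flows [0->1,0->2,2->1] -> levels [7 2 7]
Step 2: flows [0->1,0=2,2->1] -> levels [6 4 6]
Step 3: flows [0->1,0=2,2->1] -> levels [5 6 5]
Step 4: flows [1->0,0=2,1->2] -> levels [6 4 6]
  -> period-2 cycle (repeats step 2); tank 2 never drops to <=4
Tank 2 never reaches <=4 within 15 steps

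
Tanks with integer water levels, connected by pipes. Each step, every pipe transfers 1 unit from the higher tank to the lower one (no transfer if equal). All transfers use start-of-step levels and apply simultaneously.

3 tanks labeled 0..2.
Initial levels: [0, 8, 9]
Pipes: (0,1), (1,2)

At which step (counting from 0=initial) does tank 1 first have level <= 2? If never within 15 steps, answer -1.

Step 1: flows [1->0,2->1] -> levels [1 8 8]
Step 2: flows [1->0,1=2] -> levels [2 7 8]
Step 3: flows [1->0,2->1] -> levels [3 7 7]
Step 4: flows [1->0,1=2] -> levels [4 6 7]
Step 5: flows [1->0,2->1] -> levels [5 6 6]
Step 6: flows [1->0,1=2] -> levels [6 5 6]
Step 7: flows [0->1,2->1] -> levels [5 7 5]
Step 8: flows [1->0,1->2] -> levels [6 5 6]
  -> period-2 cycle (repeats step 6); tank 1 never drops to <=2
Tank 1 never reaches <=2 within 15 steps

Answer: -1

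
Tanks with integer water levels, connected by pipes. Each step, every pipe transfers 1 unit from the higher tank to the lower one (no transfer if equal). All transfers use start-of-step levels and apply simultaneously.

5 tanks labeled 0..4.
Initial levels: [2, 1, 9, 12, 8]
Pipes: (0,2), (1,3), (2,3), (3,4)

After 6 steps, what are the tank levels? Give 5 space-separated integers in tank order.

Step 1: flows [2->0,3->1,3->2,3->4] -> levels [3 2 9 9 9]
Step 2: flows [2->0,3->1,2=3,3=4] -> levels [4 3 8 8 9]
Step 3: flows [2->0,3->1,2=3,4->3] -> levels [5 4 7 8 8]
Step 4: flows [2->0,3->1,3->2,3=4] -> levels [6 5 7 6 8]
Step 5: flows [2->0,3->1,2->3,4->3] -> levels [7 6 5 7 7]
Step 6: flows [0->2,3->1,3->2,3=4] -> levels [6 7 7 5 7]

Answer: 6 7 7 5 7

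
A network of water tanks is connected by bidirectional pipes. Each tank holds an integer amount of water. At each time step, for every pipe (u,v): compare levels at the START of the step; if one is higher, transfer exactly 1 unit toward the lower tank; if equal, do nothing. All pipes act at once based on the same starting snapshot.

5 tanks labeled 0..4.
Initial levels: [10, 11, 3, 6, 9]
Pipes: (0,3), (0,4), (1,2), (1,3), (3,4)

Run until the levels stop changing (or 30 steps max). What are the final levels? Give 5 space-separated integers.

Answer: 9 8 7 6 9

Derivation:
Step 1: flows [0->3,0->4,1->2,1->3,4->3] -> levels [8 9 4 9 9]
Step 2: flows [3->0,4->0,1->2,1=3,3=4] -> levels [10 8 5 8 8]
Step 3: flows [0->3,0->4,1->2,1=3,3=4] -> levels [8 7 6 9 9]
Step 4: flows [3->0,4->0,1->2,3->1,3=4] -> levels [10 7 7 7 8]
Step 5: flows [0->3,0->4,1=2,1=3,4->3] -> levels [8 7 7 9 8]
Step 6: flows [3->0,0=4,1=2,3->1,3->4] -> levels [9 8 7 6 9]
Step 7: flows [0->3,0=4,1->2,1->3,4->3] -> levels [8 6 8 9 8]
Step 8: flows [3->0,0=4,2->1,3->1,3->4] -> levels [9 8 7 6 9]
  -> period-2 cycle: step 8 state = step 6 state; never stabilizes
  -> state at step 30: (30-6) mod 2 = 0, same as step 6 -> [9 8 7 6 9]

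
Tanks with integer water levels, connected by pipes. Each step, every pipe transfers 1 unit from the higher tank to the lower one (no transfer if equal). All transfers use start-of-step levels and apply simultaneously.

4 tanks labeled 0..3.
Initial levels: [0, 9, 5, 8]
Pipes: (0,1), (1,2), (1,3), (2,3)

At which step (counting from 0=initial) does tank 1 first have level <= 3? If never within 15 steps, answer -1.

Answer: -1

Derivation:
Step 1: flows [1->0,1->2,1->3,3->2] -> levels [1 6 7 8]
Step 2: flows [1->0,2->1,3->1,3->2] -> levels [2 7 7 6]
Step 3: flows [1->0,1=2,1->3,2->3] -> levels [3 5 6 8]
Step 4: flows [1->0,2->1,3->1,3->2] -> levels [4 6 6 6]
Step 5: flows [1->0,1=2,1=3,2=3] -> levels [5 5 6 6]
Step 6: flows [0=1,2->1,3->1,2=3] -> levels [5 7 5 5]
Step 7: flows [1->0,1->2,1->3,2=3] -> levels [6 4 6 6]
Step 8: flows [0->1,2->1,3->1,2=3] -> levels [5 7 5 5]
  -> period-2 cycle (repeats step 6); tank 1 never drops to <=3
Tank 1 never reaches <=3 within 15 steps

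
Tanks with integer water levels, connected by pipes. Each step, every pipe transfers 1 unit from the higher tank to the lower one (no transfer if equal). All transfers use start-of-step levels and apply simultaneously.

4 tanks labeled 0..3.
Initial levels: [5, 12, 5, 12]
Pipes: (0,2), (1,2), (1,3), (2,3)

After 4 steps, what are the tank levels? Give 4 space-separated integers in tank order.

Step 1: flows [0=2,1->2,1=3,3->2] -> levels [5 11 7 11]
Step 2: flows [2->0,1->2,1=3,3->2] -> levels [6 10 8 10]
Step 3: flows [2->0,1->2,1=3,3->2] -> levels [7 9 9 9]
Step 4: flows [2->0,1=2,1=3,2=3] -> levels [8 9 8 9]

Answer: 8 9 8 9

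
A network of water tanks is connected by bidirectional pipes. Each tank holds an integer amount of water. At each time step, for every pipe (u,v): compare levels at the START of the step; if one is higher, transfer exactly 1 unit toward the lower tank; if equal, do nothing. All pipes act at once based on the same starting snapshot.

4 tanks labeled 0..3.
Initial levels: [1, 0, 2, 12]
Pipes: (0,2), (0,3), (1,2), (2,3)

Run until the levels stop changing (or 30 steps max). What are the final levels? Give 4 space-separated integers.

Answer: 3 3 6 3

Derivation:
Step 1: flows [2->0,3->0,2->1,3->2] -> levels [3 1 1 10]
Step 2: flows [0->2,3->0,1=2,3->2] -> levels [3 1 3 8]
Step 3: flows [0=2,3->0,2->1,3->2] -> levels [4 2 3 6]
Step 4: flows [0->2,3->0,2->1,3->2] -> levels [4 3 4 4]
Step 5: flows [0=2,0=3,2->1,2=3] -> levels [4 4 3 4]
Step 6: flows [0->2,0=3,1->2,3->2] -> levels [3 3 6 3]
Step 7: flows [2->0,0=3,2->1,2->3] -> levels [4 4 3 4]
  -> period-2 cycle: step 7 state = step 5 state; never stabilizes
  -> state at step 30: (30-5) mod 2 = 1, same as step 6 -> [3 3 6 3]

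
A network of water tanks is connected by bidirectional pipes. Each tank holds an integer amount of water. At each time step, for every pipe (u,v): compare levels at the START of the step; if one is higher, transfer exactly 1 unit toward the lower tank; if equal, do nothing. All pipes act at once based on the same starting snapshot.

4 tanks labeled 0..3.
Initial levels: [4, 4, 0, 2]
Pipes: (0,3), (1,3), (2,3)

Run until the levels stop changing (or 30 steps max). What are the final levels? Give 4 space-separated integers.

Step 1: flows [0->3,1->3,3->2] -> levels [3 3 1 3]
Step 2: flows [0=3,1=3,3->2] -> levels [3 3 2 2]
Step 3: flows [0->3,1->3,2=3] -> levels [2 2 2 4]
Step 4: flows [3->0,3->1,3->2] -> levels [3 3 3 1]
Step 5: flows [0->3,1->3,2->3] -> levels [2 2 2 4]
  -> period-2 cycle: step 5 state = step 3 state; never stabilizes
  -> state at step 30: (30-3) mod 2 = 1, same as step 4 -> [3 3 3 1]

Answer: 3 3 3 1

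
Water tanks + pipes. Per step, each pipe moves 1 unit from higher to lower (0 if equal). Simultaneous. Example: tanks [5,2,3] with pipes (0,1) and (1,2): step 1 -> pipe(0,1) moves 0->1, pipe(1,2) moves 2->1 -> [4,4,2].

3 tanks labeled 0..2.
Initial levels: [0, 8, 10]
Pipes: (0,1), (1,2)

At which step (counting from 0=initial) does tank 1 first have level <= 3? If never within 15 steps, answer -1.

Step 1: flows [1->0,2->1] -> levels [1 8 9]
Step 2: flows [1->0,2->1] -> levels [2 8 8]
Step 3: flows [1->0,1=2] -> levels [3 7 8]
Step 4: flows [1->0,2->1] -> levels [4 7 7]
Step 5: flows [1->0,1=2] -> levels [5 6 7]
Step 6: flows [1->0,2->1] -> levels [6 6 6]
Step 7: flows [0=1,1=2] -> levels [6 6 6]
  -> stable; tank 1 stays at 6 > 3
Tank 1 never reaches <=3 within 15 steps

Answer: -1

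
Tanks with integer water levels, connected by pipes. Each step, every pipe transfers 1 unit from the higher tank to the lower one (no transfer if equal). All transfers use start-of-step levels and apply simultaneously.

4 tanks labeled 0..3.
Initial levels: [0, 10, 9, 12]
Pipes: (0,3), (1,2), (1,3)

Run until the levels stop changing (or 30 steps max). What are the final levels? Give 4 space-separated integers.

Answer: 7 7 8 9

Derivation:
Step 1: flows [3->0,1->2,3->1] -> levels [1 10 10 10]
Step 2: flows [3->0,1=2,1=3] -> levels [2 10 10 9]
Step 3: flows [3->0,1=2,1->3] -> levels [3 9 10 9]
Step 4: flows [3->0,2->1,1=3] -> levels [4 10 9 8]
Step 5: flows [3->0,1->2,1->3] -> levels [5 8 10 8]
Step 6: flows [3->0,2->1,1=3] -> levels [6 9 9 7]
Step 7: flows [3->0,1=2,1->3] -> levels [7 8 9 7]
Step 8: flows [0=3,2->1,1->3] -> levels [7 8 8 8]
Step 9: flows [3->0,1=2,1=3] -> levels [8 8 8 7]
Step 10: flows [0->3,1=2,1->3] -> levels [7 7 8 9]
Step 11: flows [3->0,2->1,3->1] -> levels [8 9 7 7]
Step 12: flows [0->3,1->2,1->3] -> levels [7 7 8 9]
  -> period-2 cycle: step 12 state = step 10 state; never stabilizes
  -> state at step 30: (30-10) mod 2 = 0, same as step 10 -> [7 7 8 9]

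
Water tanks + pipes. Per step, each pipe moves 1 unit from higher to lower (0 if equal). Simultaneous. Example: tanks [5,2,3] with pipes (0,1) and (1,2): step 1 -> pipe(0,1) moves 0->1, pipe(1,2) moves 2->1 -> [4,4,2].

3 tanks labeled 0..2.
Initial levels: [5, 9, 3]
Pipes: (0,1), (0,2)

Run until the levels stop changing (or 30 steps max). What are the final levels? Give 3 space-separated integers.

Answer: 5 6 6

Derivation:
Step 1: flows [1->0,0->2] -> levels [5 8 4]
Step 2: flows [1->0,0->2] -> levels [5 7 5]
Step 3: flows [1->0,0=2] -> levels [6 6 5]
Step 4: flows [0=1,0->2] -> levels [5 6 6]
Step 5: flows [1->0,2->0] -> levels [7 5 5]
Step 6: flows [0->1,0->2] -> levels [5 6 6]
  -> period-2 cycle: step 6 state = step 4 state; never stabilizes
  -> state at step 30: (30-4) mod 2 = 0, same as step 4 -> [5 6 6]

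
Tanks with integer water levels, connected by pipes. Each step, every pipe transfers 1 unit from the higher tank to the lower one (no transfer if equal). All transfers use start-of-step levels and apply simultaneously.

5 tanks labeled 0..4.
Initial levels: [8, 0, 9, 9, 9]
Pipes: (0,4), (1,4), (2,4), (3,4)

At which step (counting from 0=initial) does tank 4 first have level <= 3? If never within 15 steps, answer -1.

Step 1: flows [4->0,4->1,2=4,3=4] -> levels [9 1 9 9 7]
Step 2: flows [0->4,4->1,2->4,3->4] -> levels [8 2 8 8 9]
Step 3: flows [4->0,4->1,4->2,4->3] -> levels [9 3 9 9 5]
Step 4: flows [0->4,4->1,2->4,3->4] -> levels [8 4 8 8 7]
Step 5: flows [0->4,4->1,2->4,3->4] -> levels [7 5 7 7 9]
Step 6: flows [4->0,4->1,4->2,4->3] -> levels [8 6 8 8 5]
Step 7: flows [0->4,1->4,2->4,3->4] -> levels [7 5 7 7 9]
  -> period-2 cycle (repeats step 5); tank 4 never drops to <=3
Tank 4 never reaches <=3 within 15 steps

Answer: -1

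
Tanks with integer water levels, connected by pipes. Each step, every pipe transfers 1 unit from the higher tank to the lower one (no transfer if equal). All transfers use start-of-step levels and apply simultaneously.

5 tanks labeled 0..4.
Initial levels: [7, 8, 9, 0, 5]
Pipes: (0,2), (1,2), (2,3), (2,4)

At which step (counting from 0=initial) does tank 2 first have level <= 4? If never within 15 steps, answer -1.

Step 1: flows [2->0,2->1,2->3,2->4] -> levels [8 9 5 1 6]
Step 2: flows [0->2,1->2,2->3,4->2] -> levels [7 8 7 2 5]
Step 3: flows [0=2,1->2,2->3,2->4] -> levels [7 7 6 3 6]
Step 4: flows [0->2,1->2,2->3,2=4] -> levels [6 6 7 4 6]
Step 5: flows [2->0,2->1,2->3,2->4] -> levels [7 7 3 5 7]
Tank 2 first reaches <=4 at step 5

Answer: 5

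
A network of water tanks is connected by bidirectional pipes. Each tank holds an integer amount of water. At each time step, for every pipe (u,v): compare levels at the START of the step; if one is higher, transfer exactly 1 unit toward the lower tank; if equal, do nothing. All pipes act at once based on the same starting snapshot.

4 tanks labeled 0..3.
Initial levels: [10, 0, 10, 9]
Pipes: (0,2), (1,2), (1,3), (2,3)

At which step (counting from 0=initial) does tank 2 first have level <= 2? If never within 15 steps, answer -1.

Answer: -1

Derivation:
Step 1: flows [0=2,2->1,3->1,2->3] -> levels [10 2 8 9]
Step 2: flows [0->2,2->1,3->1,3->2] -> levels [9 4 9 7]
Step 3: flows [0=2,2->1,3->1,2->3] -> levels [9 6 7 7]
Step 4: flows [0->2,2->1,3->1,2=3] -> levels [8 8 7 6]
Step 5: flows [0->2,1->2,1->3,2->3] -> levels [7 6 8 8]
Step 6: flows [2->0,2->1,3->1,2=3] -> levels [8 8 6 7]
Step 7: flows [0->2,1->2,1->3,3->2] -> levels [7 6 9 7]
Step 8: flows [2->0,2->1,3->1,2->3] -> levels [8 8 6 7]
  -> period-2 cycle (repeats step 6); tank 2 never drops to <=2
Tank 2 never reaches <=2 within 15 steps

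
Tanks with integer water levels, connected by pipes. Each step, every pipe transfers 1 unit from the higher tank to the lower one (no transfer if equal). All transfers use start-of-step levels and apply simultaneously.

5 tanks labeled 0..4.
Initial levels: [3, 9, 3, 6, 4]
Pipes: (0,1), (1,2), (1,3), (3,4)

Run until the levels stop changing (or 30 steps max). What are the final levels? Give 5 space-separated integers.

Answer: 5 4 5 6 5

Derivation:
Step 1: flows [1->0,1->2,1->3,3->4] -> levels [4 6 4 6 5]
Step 2: flows [1->0,1->2,1=3,3->4] -> levels [5 4 5 5 6]
Step 3: flows [0->1,2->1,3->1,4->3] -> levels [4 7 4 5 5]
Step 4: flows [1->0,1->2,1->3,3=4] -> levels [5 4 5 6 5]
Step 5: flows [0->1,2->1,3->1,3->4] -> levels [4 7 4 4 6]
Step 6: flows [1->0,1->2,1->3,4->3] -> levels [5 4 5 6 5]
  -> period-2 cycle: step 6 state = step 4 state; never stabilizes
  -> state at step 30: (30-4) mod 2 = 0, same as step 4 -> [5 4 5 6 5]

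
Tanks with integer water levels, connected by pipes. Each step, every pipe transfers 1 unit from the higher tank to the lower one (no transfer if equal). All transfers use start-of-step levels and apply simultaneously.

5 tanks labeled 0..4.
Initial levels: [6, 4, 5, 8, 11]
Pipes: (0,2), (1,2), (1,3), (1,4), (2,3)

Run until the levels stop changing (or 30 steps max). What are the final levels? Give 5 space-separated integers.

Step 1: flows [0->2,2->1,3->1,4->1,3->2] -> levels [5 7 6 6 10]
Step 2: flows [2->0,1->2,1->3,4->1,2=3] -> levels [6 6 6 7 9]
Step 3: flows [0=2,1=2,3->1,4->1,3->2] -> levels [6 8 7 5 8]
Step 4: flows [2->0,1->2,1->3,1=4,2->3] -> levels [7 6 6 7 8]
Step 5: flows [0->2,1=2,3->1,4->1,3->2] -> levels [6 8 8 5 7]
Step 6: flows [2->0,1=2,1->3,1->4,2->3] -> levels [7 6 6 7 8]
  -> period-2 cycle: step 6 state = step 4 state; never stabilizes
  -> state at step 30: (30-4) mod 2 = 0, same as step 4 -> [7 6 6 7 8]

Answer: 7 6 6 7 8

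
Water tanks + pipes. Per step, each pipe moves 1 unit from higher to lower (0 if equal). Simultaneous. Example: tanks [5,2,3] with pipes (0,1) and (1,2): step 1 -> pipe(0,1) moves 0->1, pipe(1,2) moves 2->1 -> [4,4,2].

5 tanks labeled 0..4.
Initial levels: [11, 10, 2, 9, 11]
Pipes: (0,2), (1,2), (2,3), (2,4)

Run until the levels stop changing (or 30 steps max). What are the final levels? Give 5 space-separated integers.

Step 1: flows [0->2,1->2,3->2,4->2] -> levels [10 9 6 8 10]
Step 2: flows [0->2,1->2,3->2,4->2] -> levels [9 8 10 7 9]
Step 3: flows [2->0,2->1,2->3,2->4] -> levels [10 9 6 8 10]
  -> period-2 cycle: step 3 state = step 1 state; never stabilizes
  -> state at step 30: (30-1) mod 2 = 1, same as step 2 -> [9 8 10 7 9]

Answer: 9 8 10 7 9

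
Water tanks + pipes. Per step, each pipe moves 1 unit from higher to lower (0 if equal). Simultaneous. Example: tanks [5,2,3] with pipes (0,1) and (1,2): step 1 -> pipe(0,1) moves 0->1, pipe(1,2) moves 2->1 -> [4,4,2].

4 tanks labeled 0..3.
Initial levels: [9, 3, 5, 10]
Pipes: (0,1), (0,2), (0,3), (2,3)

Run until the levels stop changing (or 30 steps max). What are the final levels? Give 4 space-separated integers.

Step 1: flows [0->1,0->2,3->0,3->2] -> levels [8 4 7 8]
Step 2: flows [0->1,0->2,0=3,3->2] -> levels [6 5 9 7]
Step 3: flows [0->1,2->0,3->0,2->3] -> levels [7 6 7 7]
Step 4: flows [0->1,0=2,0=3,2=3] -> levels [6 7 7 7]
Step 5: flows [1->0,2->0,3->0,2=3] -> levels [9 6 6 6]
Step 6: flows [0->1,0->2,0->3,2=3] -> levels [6 7 7 7]
  -> period-2 cycle: step 6 state = step 4 state; never stabilizes
  -> state at step 30: (30-4) mod 2 = 0, same as step 4 -> [6 7 7 7]

Answer: 6 7 7 7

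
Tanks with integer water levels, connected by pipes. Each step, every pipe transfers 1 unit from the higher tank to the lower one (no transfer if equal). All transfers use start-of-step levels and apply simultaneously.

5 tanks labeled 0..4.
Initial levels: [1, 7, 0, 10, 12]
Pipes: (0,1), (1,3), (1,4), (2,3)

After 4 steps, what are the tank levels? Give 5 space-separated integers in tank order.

Step 1: flows [1->0,3->1,4->1,3->2] -> levels [2 8 1 8 11]
Step 2: flows [1->0,1=3,4->1,3->2] -> levels [3 8 2 7 10]
Step 3: flows [1->0,1->3,4->1,3->2] -> levels [4 7 3 7 9]
Step 4: flows [1->0,1=3,4->1,3->2] -> levels [5 7 4 6 8]

Answer: 5 7 4 6 8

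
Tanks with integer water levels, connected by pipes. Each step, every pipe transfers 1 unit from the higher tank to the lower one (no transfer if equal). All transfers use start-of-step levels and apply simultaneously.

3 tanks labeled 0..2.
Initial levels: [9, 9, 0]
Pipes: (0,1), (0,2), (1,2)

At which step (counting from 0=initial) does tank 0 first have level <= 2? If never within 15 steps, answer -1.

Answer: -1

Derivation:
Step 1: flows [0=1,0->2,1->2] -> levels [8 8 2]
Step 2: flows [0=1,0->2,1->2] -> levels [7 7 4]
Step 3: flows [0=1,0->2,1->2] -> levels [6 6 6]
Step 4: flows [0=1,0=2,1=2] -> levels [6 6 6]
  -> stable; tank 0 stays at 6 > 2
Tank 0 never reaches <=2 within 15 steps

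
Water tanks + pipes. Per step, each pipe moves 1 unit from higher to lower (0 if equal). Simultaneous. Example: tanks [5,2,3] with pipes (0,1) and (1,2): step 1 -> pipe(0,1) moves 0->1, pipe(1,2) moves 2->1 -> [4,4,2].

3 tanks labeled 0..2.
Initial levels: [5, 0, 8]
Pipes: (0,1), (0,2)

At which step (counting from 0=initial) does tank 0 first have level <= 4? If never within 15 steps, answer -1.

Answer: 4

Derivation:
Step 1: flows [0->1,2->0] -> levels [5 1 7]
Step 2: flows [0->1,2->0] -> levels [5 2 6]
Step 3: flows [0->1,2->0] -> levels [5 3 5]
Step 4: flows [0->1,0=2] -> levels [4 4 5]
Tank 0 first reaches <=4 at step 4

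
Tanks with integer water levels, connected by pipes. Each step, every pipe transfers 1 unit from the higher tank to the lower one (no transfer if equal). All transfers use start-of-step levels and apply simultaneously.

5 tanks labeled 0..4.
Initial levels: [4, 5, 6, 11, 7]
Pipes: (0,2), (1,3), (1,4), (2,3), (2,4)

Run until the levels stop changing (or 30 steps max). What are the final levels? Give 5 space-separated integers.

Step 1: flows [2->0,3->1,4->1,3->2,4->2] -> levels [5 7 7 9 5]
Step 2: flows [2->0,3->1,1->4,3->2,2->4] -> levels [6 7 6 7 7]
Step 3: flows [0=2,1=3,1=4,3->2,4->2] -> levels [6 7 8 6 6]
Step 4: flows [2->0,1->3,1->4,2->3,2->4] -> levels [7 5 5 8 8]
Step 5: flows [0->2,3->1,4->1,3->2,4->2] -> levels [6 7 8 6 6]
  -> period-2 cycle: step 5 state = step 3 state; never stabilizes
  -> state at step 30: (30-3) mod 2 = 1, same as step 4 -> [7 5 5 8 8]

Answer: 7 5 5 8 8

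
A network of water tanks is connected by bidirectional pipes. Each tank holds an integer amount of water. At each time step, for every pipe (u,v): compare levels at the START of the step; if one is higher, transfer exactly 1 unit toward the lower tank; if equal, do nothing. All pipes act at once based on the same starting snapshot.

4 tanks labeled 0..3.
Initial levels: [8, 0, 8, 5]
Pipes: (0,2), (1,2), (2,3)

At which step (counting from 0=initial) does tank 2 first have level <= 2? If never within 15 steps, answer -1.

Step 1: flows [0=2,2->1,2->3] -> levels [8 1 6 6]
Step 2: flows [0->2,2->1,2=3] -> levels [7 2 6 6]
Step 3: flows [0->2,2->1,2=3] -> levels [6 3 6 6]
Step 4: flows [0=2,2->1,2=3] -> levels [6 4 5 6]
Step 5: flows [0->2,2->1,3->2] -> levels [5 5 6 5]
Step 6: flows [2->0,2->1,2->3] -> levels [6 6 3 6]
Step 7: flows [0->2,1->2,3->2] -> levels [5 5 6 5]
  -> period-2 cycle (repeats step 5); tank 2 never drops to <=2
Tank 2 never reaches <=2 within 15 steps

Answer: -1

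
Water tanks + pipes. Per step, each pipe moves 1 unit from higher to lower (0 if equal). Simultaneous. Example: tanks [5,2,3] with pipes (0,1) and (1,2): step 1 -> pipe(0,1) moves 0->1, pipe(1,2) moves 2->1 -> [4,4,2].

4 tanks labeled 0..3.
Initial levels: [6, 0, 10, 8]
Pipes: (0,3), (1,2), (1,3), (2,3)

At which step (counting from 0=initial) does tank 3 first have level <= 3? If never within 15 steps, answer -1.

Answer: -1

Derivation:
Step 1: flows [3->0,2->1,3->1,2->3] -> levels [7 2 8 7]
Step 2: flows [0=3,2->1,3->1,2->3] -> levels [7 4 6 7]
Step 3: flows [0=3,2->1,3->1,3->2] -> levels [7 6 6 5]
Step 4: flows [0->3,1=2,1->3,2->3] -> levels [6 5 5 8]
Step 5: flows [3->0,1=2,3->1,3->2] -> levels [7 6 6 5]
  -> period-2 cycle (repeats step 3); tank 3 never drops to <=3
Tank 3 never reaches <=3 within 15 steps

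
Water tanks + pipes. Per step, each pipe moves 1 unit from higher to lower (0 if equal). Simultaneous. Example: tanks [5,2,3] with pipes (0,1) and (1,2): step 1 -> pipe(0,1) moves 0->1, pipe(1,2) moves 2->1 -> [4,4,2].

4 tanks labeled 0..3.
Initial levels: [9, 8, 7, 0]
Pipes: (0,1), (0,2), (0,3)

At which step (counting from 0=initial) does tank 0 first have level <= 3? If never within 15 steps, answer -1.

Step 1: flows [0->1,0->2,0->3] -> levels [6 9 8 1]
Step 2: flows [1->0,2->0,0->3] -> levels [7 8 7 2]
Step 3: flows [1->0,0=2,0->3] -> levels [7 7 7 3]
Step 4: flows [0=1,0=2,0->3] -> levels [6 7 7 4]
Step 5: flows [1->0,2->0,0->3] -> levels [7 6 6 5]
Step 6: flows [0->1,0->2,0->3] -> levels [4 7 7 6]
Step 7: flows [1->0,2->0,3->0] -> levels [7 6 6 5]
  -> period-2 cycle (repeats step 5); tank 0 never drops to <=3
Tank 0 never reaches <=3 within 15 steps

Answer: -1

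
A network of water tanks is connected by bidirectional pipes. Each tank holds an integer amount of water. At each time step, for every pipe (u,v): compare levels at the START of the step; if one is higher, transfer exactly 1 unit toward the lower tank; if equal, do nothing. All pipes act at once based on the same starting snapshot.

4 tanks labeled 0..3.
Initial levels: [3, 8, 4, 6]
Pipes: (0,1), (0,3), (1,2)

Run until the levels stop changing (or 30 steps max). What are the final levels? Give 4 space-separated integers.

Step 1: flows [1->0,3->0,1->2] -> levels [5 6 5 5]
Step 2: flows [1->0,0=3,1->2] -> levels [6 4 6 5]
Step 3: flows [0->1,0->3,2->1] -> levels [4 6 5 6]
Step 4: flows [1->0,3->0,1->2] -> levels [6 4 6 5]
  -> period-2 cycle: step 4 state = step 2 state; never stabilizes
  -> state at step 30: (30-2) mod 2 = 0, same as step 2 -> [6 4 6 5]

Answer: 6 4 6 5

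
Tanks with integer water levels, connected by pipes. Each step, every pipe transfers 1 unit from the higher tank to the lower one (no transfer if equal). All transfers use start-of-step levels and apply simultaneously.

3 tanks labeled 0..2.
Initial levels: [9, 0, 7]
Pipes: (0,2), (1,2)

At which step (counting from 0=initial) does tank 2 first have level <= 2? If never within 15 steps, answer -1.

Step 1: flows [0->2,2->1] -> levels [8 1 7]
Step 2: flows [0->2,2->1] -> levels [7 2 7]
Step 3: flows [0=2,2->1] -> levels [7 3 6]
Step 4: flows [0->2,2->1] -> levels [6 4 6]
Step 5: flows [0=2,2->1] -> levels [6 5 5]
Step 6: flows [0->2,1=2] -> levels [5 5 6]
Step 7: flows [2->0,2->1] -> levels [6 6 4]
Step 8: flows [0->2,1->2] -> levels [5 5 6]
  -> period-2 cycle (repeats step 6); tank 2 never drops to <=2
Tank 2 never reaches <=2 within 15 steps

Answer: -1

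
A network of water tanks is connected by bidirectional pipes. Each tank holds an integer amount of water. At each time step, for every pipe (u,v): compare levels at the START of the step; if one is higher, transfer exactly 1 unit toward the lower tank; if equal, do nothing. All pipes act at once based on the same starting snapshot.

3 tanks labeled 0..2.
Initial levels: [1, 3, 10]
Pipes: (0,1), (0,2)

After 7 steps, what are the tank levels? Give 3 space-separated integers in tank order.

Step 1: flows [1->0,2->0] -> levels [3 2 9]
Step 2: flows [0->1,2->0] -> levels [3 3 8]
Step 3: flows [0=1,2->0] -> levels [4 3 7]
Step 4: flows [0->1,2->0] -> levels [4 4 6]
Step 5: flows [0=1,2->0] -> levels [5 4 5]
Step 6: flows [0->1,0=2] -> levels [4 5 5]
Step 7: flows [1->0,2->0] -> levels [6 4 4]

Answer: 6 4 4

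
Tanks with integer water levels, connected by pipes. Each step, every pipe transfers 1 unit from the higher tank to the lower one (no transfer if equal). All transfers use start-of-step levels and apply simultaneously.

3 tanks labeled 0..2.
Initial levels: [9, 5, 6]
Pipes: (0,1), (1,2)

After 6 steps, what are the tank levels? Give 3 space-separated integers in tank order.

Answer: 6 8 6

Derivation:
Step 1: flows [0->1,2->1] -> levels [8 7 5]
Step 2: flows [0->1,1->2] -> levels [7 7 6]
Step 3: flows [0=1,1->2] -> levels [7 6 7]
Step 4: flows [0->1,2->1] -> levels [6 8 6]
Step 5: flows [1->0,1->2] -> levels [7 6 7]
  -> period-2 cycle: step 5 state = step 3 state
  -> state at step 6: (6-3) mod 2 = 1, same as step 4 -> [6 8 6]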